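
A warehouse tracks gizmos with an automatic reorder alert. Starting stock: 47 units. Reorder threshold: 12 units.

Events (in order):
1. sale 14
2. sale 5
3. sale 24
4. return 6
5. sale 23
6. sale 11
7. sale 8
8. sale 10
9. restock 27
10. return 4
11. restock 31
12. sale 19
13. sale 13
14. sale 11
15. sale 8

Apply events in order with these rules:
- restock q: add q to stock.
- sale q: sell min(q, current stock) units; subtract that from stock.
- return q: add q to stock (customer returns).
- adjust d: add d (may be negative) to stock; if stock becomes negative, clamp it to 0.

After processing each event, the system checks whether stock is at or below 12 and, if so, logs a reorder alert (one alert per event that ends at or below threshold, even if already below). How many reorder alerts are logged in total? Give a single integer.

Answer: 7

Derivation:
Processing events:
Start: stock = 47
  Event 1 (sale 14): sell min(14,47)=14. stock: 47 - 14 = 33. total_sold = 14
  Event 2 (sale 5): sell min(5,33)=5. stock: 33 - 5 = 28. total_sold = 19
  Event 3 (sale 24): sell min(24,28)=24. stock: 28 - 24 = 4. total_sold = 43
  Event 4 (return 6): 4 + 6 = 10
  Event 5 (sale 23): sell min(23,10)=10. stock: 10 - 10 = 0. total_sold = 53
  Event 6 (sale 11): sell min(11,0)=0. stock: 0 - 0 = 0. total_sold = 53
  Event 7 (sale 8): sell min(8,0)=0. stock: 0 - 0 = 0. total_sold = 53
  Event 8 (sale 10): sell min(10,0)=0. stock: 0 - 0 = 0. total_sold = 53
  Event 9 (restock 27): 0 + 27 = 27
  Event 10 (return 4): 27 + 4 = 31
  Event 11 (restock 31): 31 + 31 = 62
  Event 12 (sale 19): sell min(19,62)=19. stock: 62 - 19 = 43. total_sold = 72
  Event 13 (sale 13): sell min(13,43)=13. stock: 43 - 13 = 30. total_sold = 85
  Event 14 (sale 11): sell min(11,30)=11. stock: 30 - 11 = 19. total_sold = 96
  Event 15 (sale 8): sell min(8,19)=8. stock: 19 - 8 = 11. total_sold = 104
Final: stock = 11, total_sold = 104

Checking against threshold 12:
  After event 1: stock=33 > 12
  After event 2: stock=28 > 12
  After event 3: stock=4 <= 12 -> ALERT
  After event 4: stock=10 <= 12 -> ALERT
  After event 5: stock=0 <= 12 -> ALERT
  After event 6: stock=0 <= 12 -> ALERT
  After event 7: stock=0 <= 12 -> ALERT
  After event 8: stock=0 <= 12 -> ALERT
  After event 9: stock=27 > 12
  After event 10: stock=31 > 12
  After event 11: stock=62 > 12
  After event 12: stock=43 > 12
  After event 13: stock=30 > 12
  After event 14: stock=19 > 12
  After event 15: stock=11 <= 12 -> ALERT
Alert events: [3, 4, 5, 6, 7, 8, 15]. Count = 7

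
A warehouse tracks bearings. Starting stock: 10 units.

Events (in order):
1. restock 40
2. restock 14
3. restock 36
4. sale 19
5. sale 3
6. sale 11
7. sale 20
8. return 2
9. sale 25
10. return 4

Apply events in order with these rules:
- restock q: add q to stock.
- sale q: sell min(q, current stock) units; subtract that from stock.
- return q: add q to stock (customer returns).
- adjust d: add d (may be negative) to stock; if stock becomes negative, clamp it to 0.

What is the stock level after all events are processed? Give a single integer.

Answer: 28

Derivation:
Processing events:
Start: stock = 10
  Event 1 (restock 40): 10 + 40 = 50
  Event 2 (restock 14): 50 + 14 = 64
  Event 3 (restock 36): 64 + 36 = 100
  Event 4 (sale 19): sell min(19,100)=19. stock: 100 - 19 = 81. total_sold = 19
  Event 5 (sale 3): sell min(3,81)=3. stock: 81 - 3 = 78. total_sold = 22
  Event 6 (sale 11): sell min(11,78)=11. stock: 78 - 11 = 67. total_sold = 33
  Event 7 (sale 20): sell min(20,67)=20. stock: 67 - 20 = 47. total_sold = 53
  Event 8 (return 2): 47 + 2 = 49
  Event 9 (sale 25): sell min(25,49)=25. stock: 49 - 25 = 24. total_sold = 78
  Event 10 (return 4): 24 + 4 = 28
Final: stock = 28, total_sold = 78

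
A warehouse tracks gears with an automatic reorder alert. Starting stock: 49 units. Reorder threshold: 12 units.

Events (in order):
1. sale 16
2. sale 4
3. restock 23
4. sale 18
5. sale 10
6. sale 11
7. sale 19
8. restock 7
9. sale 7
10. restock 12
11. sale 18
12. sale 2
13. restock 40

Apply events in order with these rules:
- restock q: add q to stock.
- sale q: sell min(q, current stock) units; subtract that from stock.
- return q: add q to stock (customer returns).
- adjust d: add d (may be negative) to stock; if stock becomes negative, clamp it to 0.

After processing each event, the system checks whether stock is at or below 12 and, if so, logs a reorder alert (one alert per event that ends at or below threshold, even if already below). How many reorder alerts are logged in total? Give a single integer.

Processing events:
Start: stock = 49
  Event 1 (sale 16): sell min(16,49)=16. stock: 49 - 16 = 33. total_sold = 16
  Event 2 (sale 4): sell min(4,33)=4. stock: 33 - 4 = 29. total_sold = 20
  Event 3 (restock 23): 29 + 23 = 52
  Event 4 (sale 18): sell min(18,52)=18. stock: 52 - 18 = 34. total_sold = 38
  Event 5 (sale 10): sell min(10,34)=10. stock: 34 - 10 = 24. total_sold = 48
  Event 6 (sale 11): sell min(11,24)=11. stock: 24 - 11 = 13. total_sold = 59
  Event 7 (sale 19): sell min(19,13)=13. stock: 13 - 13 = 0. total_sold = 72
  Event 8 (restock 7): 0 + 7 = 7
  Event 9 (sale 7): sell min(7,7)=7. stock: 7 - 7 = 0. total_sold = 79
  Event 10 (restock 12): 0 + 12 = 12
  Event 11 (sale 18): sell min(18,12)=12. stock: 12 - 12 = 0. total_sold = 91
  Event 12 (sale 2): sell min(2,0)=0. stock: 0 - 0 = 0. total_sold = 91
  Event 13 (restock 40): 0 + 40 = 40
Final: stock = 40, total_sold = 91

Checking against threshold 12:
  After event 1: stock=33 > 12
  After event 2: stock=29 > 12
  After event 3: stock=52 > 12
  After event 4: stock=34 > 12
  After event 5: stock=24 > 12
  After event 6: stock=13 > 12
  After event 7: stock=0 <= 12 -> ALERT
  After event 8: stock=7 <= 12 -> ALERT
  After event 9: stock=0 <= 12 -> ALERT
  After event 10: stock=12 <= 12 -> ALERT
  After event 11: stock=0 <= 12 -> ALERT
  After event 12: stock=0 <= 12 -> ALERT
  After event 13: stock=40 > 12
Alert events: [7, 8, 9, 10, 11, 12]. Count = 6

Answer: 6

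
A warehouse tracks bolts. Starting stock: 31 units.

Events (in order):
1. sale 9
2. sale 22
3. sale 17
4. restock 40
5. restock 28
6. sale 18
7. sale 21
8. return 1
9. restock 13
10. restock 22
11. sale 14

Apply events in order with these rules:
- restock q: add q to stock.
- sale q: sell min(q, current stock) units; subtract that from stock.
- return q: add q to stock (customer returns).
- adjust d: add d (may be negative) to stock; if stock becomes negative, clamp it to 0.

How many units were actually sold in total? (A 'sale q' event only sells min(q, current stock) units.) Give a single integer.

Processing events:
Start: stock = 31
  Event 1 (sale 9): sell min(9,31)=9. stock: 31 - 9 = 22. total_sold = 9
  Event 2 (sale 22): sell min(22,22)=22. stock: 22 - 22 = 0. total_sold = 31
  Event 3 (sale 17): sell min(17,0)=0. stock: 0 - 0 = 0. total_sold = 31
  Event 4 (restock 40): 0 + 40 = 40
  Event 5 (restock 28): 40 + 28 = 68
  Event 6 (sale 18): sell min(18,68)=18. stock: 68 - 18 = 50. total_sold = 49
  Event 7 (sale 21): sell min(21,50)=21. stock: 50 - 21 = 29. total_sold = 70
  Event 8 (return 1): 29 + 1 = 30
  Event 9 (restock 13): 30 + 13 = 43
  Event 10 (restock 22): 43 + 22 = 65
  Event 11 (sale 14): sell min(14,65)=14. stock: 65 - 14 = 51. total_sold = 84
Final: stock = 51, total_sold = 84

Answer: 84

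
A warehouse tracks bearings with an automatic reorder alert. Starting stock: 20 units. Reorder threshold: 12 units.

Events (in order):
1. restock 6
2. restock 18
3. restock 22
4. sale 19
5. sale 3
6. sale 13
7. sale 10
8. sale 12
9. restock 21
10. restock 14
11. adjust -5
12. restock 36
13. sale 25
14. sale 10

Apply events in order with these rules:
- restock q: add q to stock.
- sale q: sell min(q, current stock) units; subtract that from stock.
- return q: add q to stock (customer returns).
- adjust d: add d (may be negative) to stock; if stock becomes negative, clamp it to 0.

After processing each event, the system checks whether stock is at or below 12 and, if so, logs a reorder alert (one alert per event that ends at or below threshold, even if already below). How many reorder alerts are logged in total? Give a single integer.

Answer: 1

Derivation:
Processing events:
Start: stock = 20
  Event 1 (restock 6): 20 + 6 = 26
  Event 2 (restock 18): 26 + 18 = 44
  Event 3 (restock 22): 44 + 22 = 66
  Event 4 (sale 19): sell min(19,66)=19. stock: 66 - 19 = 47. total_sold = 19
  Event 5 (sale 3): sell min(3,47)=3. stock: 47 - 3 = 44. total_sold = 22
  Event 6 (sale 13): sell min(13,44)=13. stock: 44 - 13 = 31. total_sold = 35
  Event 7 (sale 10): sell min(10,31)=10. stock: 31 - 10 = 21. total_sold = 45
  Event 8 (sale 12): sell min(12,21)=12. stock: 21 - 12 = 9. total_sold = 57
  Event 9 (restock 21): 9 + 21 = 30
  Event 10 (restock 14): 30 + 14 = 44
  Event 11 (adjust -5): 44 + -5 = 39
  Event 12 (restock 36): 39 + 36 = 75
  Event 13 (sale 25): sell min(25,75)=25. stock: 75 - 25 = 50. total_sold = 82
  Event 14 (sale 10): sell min(10,50)=10. stock: 50 - 10 = 40. total_sold = 92
Final: stock = 40, total_sold = 92

Checking against threshold 12:
  After event 1: stock=26 > 12
  After event 2: stock=44 > 12
  After event 3: stock=66 > 12
  After event 4: stock=47 > 12
  After event 5: stock=44 > 12
  After event 6: stock=31 > 12
  After event 7: stock=21 > 12
  After event 8: stock=9 <= 12 -> ALERT
  After event 9: stock=30 > 12
  After event 10: stock=44 > 12
  After event 11: stock=39 > 12
  After event 12: stock=75 > 12
  After event 13: stock=50 > 12
  After event 14: stock=40 > 12
Alert events: [8]. Count = 1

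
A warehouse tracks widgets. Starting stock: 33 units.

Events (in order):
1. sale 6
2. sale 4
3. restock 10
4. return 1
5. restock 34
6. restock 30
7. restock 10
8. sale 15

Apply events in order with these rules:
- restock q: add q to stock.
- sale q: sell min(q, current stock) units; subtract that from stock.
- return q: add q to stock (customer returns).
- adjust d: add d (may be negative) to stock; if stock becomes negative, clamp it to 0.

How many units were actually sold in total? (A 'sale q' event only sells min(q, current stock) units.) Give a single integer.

Answer: 25

Derivation:
Processing events:
Start: stock = 33
  Event 1 (sale 6): sell min(6,33)=6. stock: 33 - 6 = 27. total_sold = 6
  Event 2 (sale 4): sell min(4,27)=4. stock: 27 - 4 = 23. total_sold = 10
  Event 3 (restock 10): 23 + 10 = 33
  Event 4 (return 1): 33 + 1 = 34
  Event 5 (restock 34): 34 + 34 = 68
  Event 6 (restock 30): 68 + 30 = 98
  Event 7 (restock 10): 98 + 10 = 108
  Event 8 (sale 15): sell min(15,108)=15. stock: 108 - 15 = 93. total_sold = 25
Final: stock = 93, total_sold = 25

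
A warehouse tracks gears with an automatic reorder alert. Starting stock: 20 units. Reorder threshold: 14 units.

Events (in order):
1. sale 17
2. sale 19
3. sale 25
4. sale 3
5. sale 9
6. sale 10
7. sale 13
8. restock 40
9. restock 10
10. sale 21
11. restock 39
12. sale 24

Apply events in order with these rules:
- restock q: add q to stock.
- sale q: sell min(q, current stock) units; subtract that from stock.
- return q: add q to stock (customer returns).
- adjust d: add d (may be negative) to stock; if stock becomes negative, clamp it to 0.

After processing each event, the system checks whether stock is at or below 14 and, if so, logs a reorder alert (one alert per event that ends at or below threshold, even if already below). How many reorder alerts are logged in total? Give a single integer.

Answer: 7

Derivation:
Processing events:
Start: stock = 20
  Event 1 (sale 17): sell min(17,20)=17. stock: 20 - 17 = 3. total_sold = 17
  Event 2 (sale 19): sell min(19,3)=3. stock: 3 - 3 = 0. total_sold = 20
  Event 3 (sale 25): sell min(25,0)=0. stock: 0 - 0 = 0. total_sold = 20
  Event 4 (sale 3): sell min(3,0)=0. stock: 0 - 0 = 0. total_sold = 20
  Event 5 (sale 9): sell min(9,0)=0. stock: 0 - 0 = 0. total_sold = 20
  Event 6 (sale 10): sell min(10,0)=0. stock: 0 - 0 = 0. total_sold = 20
  Event 7 (sale 13): sell min(13,0)=0. stock: 0 - 0 = 0. total_sold = 20
  Event 8 (restock 40): 0 + 40 = 40
  Event 9 (restock 10): 40 + 10 = 50
  Event 10 (sale 21): sell min(21,50)=21. stock: 50 - 21 = 29. total_sold = 41
  Event 11 (restock 39): 29 + 39 = 68
  Event 12 (sale 24): sell min(24,68)=24. stock: 68 - 24 = 44. total_sold = 65
Final: stock = 44, total_sold = 65

Checking against threshold 14:
  After event 1: stock=3 <= 14 -> ALERT
  After event 2: stock=0 <= 14 -> ALERT
  After event 3: stock=0 <= 14 -> ALERT
  After event 4: stock=0 <= 14 -> ALERT
  After event 5: stock=0 <= 14 -> ALERT
  After event 6: stock=0 <= 14 -> ALERT
  After event 7: stock=0 <= 14 -> ALERT
  After event 8: stock=40 > 14
  After event 9: stock=50 > 14
  After event 10: stock=29 > 14
  After event 11: stock=68 > 14
  After event 12: stock=44 > 14
Alert events: [1, 2, 3, 4, 5, 6, 7]. Count = 7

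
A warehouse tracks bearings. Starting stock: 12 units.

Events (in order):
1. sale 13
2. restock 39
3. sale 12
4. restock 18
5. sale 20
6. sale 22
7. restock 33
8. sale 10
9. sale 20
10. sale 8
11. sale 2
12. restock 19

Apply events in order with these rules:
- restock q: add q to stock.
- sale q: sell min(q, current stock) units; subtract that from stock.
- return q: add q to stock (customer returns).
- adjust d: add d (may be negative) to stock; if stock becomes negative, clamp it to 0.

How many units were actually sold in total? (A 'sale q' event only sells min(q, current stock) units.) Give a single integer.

Processing events:
Start: stock = 12
  Event 1 (sale 13): sell min(13,12)=12. stock: 12 - 12 = 0. total_sold = 12
  Event 2 (restock 39): 0 + 39 = 39
  Event 3 (sale 12): sell min(12,39)=12. stock: 39 - 12 = 27. total_sold = 24
  Event 4 (restock 18): 27 + 18 = 45
  Event 5 (sale 20): sell min(20,45)=20. stock: 45 - 20 = 25. total_sold = 44
  Event 6 (sale 22): sell min(22,25)=22. stock: 25 - 22 = 3. total_sold = 66
  Event 7 (restock 33): 3 + 33 = 36
  Event 8 (sale 10): sell min(10,36)=10. stock: 36 - 10 = 26. total_sold = 76
  Event 9 (sale 20): sell min(20,26)=20. stock: 26 - 20 = 6. total_sold = 96
  Event 10 (sale 8): sell min(8,6)=6. stock: 6 - 6 = 0. total_sold = 102
  Event 11 (sale 2): sell min(2,0)=0. stock: 0 - 0 = 0. total_sold = 102
  Event 12 (restock 19): 0 + 19 = 19
Final: stock = 19, total_sold = 102

Answer: 102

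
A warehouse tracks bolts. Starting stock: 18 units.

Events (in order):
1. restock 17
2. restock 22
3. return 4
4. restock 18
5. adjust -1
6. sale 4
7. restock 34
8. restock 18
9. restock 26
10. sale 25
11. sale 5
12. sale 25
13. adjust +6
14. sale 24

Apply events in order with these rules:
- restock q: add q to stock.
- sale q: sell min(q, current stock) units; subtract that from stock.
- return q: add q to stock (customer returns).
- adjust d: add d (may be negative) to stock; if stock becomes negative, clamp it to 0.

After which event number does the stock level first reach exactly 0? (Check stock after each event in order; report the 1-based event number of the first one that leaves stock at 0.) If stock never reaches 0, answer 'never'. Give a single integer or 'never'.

Processing events:
Start: stock = 18
  Event 1 (restock 17): 18 + 17 = 35
  Event 2 (restock 22): 35 + 22 = 57
  Event 3 (return 4): 57 + 4 = 61
  Event 4 (restock 18): 61 + 18 = 79
  Event 5 (adjust -1): 79 + -1 = 78
  Event 6 (sale 4): sell min(4,78)=4. stock: 78 - 4 = 74. total_sold = 4
  Event 7 (restock 34): 74 + 34 = 108
  Event 8 (restock 18): 108 + 18 = 126
  Event 9 (restock 26): 126 + 26 = 152
  Event 10 (sale 25): sell min(25,152)=25. stock: 152 - 25 = 127. total_sold = 29
  Event 11 (sale 5): sell min(5,127)=5. stock: 127 - 5 = 122. total_sold = 34
  Event 12 (sale 25): sell min(25,122)=25. stock: 122 - 25 = 97. total_sold = 59
  Event 13 (adjust +6): 97 + 6 = 103
  Event 14 (sale 24): sell min(24,103)=24. stock: 103 - 24 = 79. total_sold = 83
Final: stock = 79, total_sold = 83

Stock never reaches 0.

Answer: never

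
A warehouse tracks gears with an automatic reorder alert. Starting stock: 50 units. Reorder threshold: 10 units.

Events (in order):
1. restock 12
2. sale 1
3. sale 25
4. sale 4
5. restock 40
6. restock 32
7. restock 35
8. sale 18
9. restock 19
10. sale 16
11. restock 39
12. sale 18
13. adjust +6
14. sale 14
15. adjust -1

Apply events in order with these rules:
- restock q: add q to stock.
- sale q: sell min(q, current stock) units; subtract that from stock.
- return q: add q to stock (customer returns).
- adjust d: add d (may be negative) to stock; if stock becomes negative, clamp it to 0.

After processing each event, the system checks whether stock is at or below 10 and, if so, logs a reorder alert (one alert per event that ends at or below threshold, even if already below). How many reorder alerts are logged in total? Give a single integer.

Processing events:
Start: stock = 50
  Event 1 (restock 12): 50 + 12 = 62
  Event 2 (sale 1): sell min(1,62)=1. stock: 62 - 1 = 61. total_sold = 1
  Event 3 (sale 25): sell min(25,61)=25. stock: 61 - 25 = 36. total_sold = 26
  Event 4 (sale 4): sell min(4,36)=4. stock: 36 - 4 = 32. total_sold = 30
  Event 5 (restock 40): 32 + 40 = 72
  Event 6 (restock 32): 72 + 32 = 104
  Event 7 (restock 35): 104 + 35 = 139
  Event 8 (sale 18): sell min(18,139)=18. stock: 139 - 18 = 121. total_sold = 48
  Event 9 (restock 19): 121 + 19 = 140
  Event 10 (sale 16): sell min(16,140)=16. stock: 140 - 16 = 124. total_sold = 64
  Event 11 (restock 39): 124 + 39 = 163
  Event 12 (sale 18): sell min(18,163)=18. stock: 163 - 18 = 145. total_sold = 82
  Event 13 (adjust +6): 145 + 6 = 151
  Event 14 (sale 14): sell min(14,151)=14. stock: 151 - 14 = 137. total_sold = 96
  Event 15 (adjust -1): 137 + -1 = 136
Final: stock = 136, total_sold = 96

Checking against threshold 10:
  After event 1: stock=62 > 10
  After event 2: stock=61 > 10
  After event 3: stock=36 > 10
  After event 4: stock=32 > 10
  After event 5: stock=72 > 10
  After event 6: stock=104 > 10
  After event 7: stock=139 > 10
  After event 8: stock=121 > 10
  After event 9: stock=140 > 10
  After event 10: stock=124 > 10
  After event 11: stock=163 > 10
  After event 12: stock=145 > 10
  After event 13: stock=151 > 10
  After event 14: stock=137 > 10
  After event 15: stock=136 > 10
Alert events: []. Count = 0

Answer: 0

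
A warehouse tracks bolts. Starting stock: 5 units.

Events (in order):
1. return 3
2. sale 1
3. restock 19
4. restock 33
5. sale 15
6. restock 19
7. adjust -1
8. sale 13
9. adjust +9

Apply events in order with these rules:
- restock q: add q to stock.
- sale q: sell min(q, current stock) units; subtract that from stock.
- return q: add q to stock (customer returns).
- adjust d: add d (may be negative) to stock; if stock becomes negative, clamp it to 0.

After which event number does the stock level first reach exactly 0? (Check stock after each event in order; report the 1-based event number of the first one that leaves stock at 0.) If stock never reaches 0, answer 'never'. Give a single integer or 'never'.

Processing events:
Start: stock = 5
  Event 1 (return 3): 5 + 3 = 8
  Event 2 (sale 1): sell min(1,8)=1. stock: 8 - 1 = 7. total_sold = 1
  Event 3 (restock 19): 7 + 19 = 26
  Event 4 (restock 33): 26 + 33 = 59
  Event 5 (sale 15): sell min(15,59)=15. stock: 59 - 15 = 44. total_sold = 16
  Event 6 (restock 19): 44 + 19 = 63
  Event 7 (adjust -1): 63 + -1 = 62
  Event 8 (sale 13): sell min(13,62)=13. stock: 62 - 13 = 49. total_sold = 29
  Event 9 (adjust +9): 49 + 9 = 58
Final: stock = 58, total_sold = 29

Stock never reaches 0.

Answer: never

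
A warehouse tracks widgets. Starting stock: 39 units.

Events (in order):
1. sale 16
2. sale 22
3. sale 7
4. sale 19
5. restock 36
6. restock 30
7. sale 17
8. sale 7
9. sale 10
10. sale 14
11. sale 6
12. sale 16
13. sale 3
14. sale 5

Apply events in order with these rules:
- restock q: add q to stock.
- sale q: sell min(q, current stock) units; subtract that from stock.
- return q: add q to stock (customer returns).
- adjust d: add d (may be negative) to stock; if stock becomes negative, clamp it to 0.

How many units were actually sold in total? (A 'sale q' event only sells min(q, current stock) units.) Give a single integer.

Answer: 105

Derivation:
Processing events:
Start: stock = 39
  Event 1 (sale 16): sell min(16,39)=16. stock: 39 - 16 = 23. total_sold = 16
  Event 2 (sale 22): sell min(22,23)=22. stock: 23 - 22 = 1. total_sold = 38
  Event 3 (sale 7): sell min(7,1)=1. stock: 1 - 1 = 0. total_sold = 39
  Event 4 (sale 19): sell min(19,0)=0. stock: 0 - 0 = 0. total_sold = 39
  Event 5 (restock 36): 0 + 36 = 36
  Event 6 (restock 30): 36 + 30 = 66
  Event 7 (sale 17): sell min(17,66)=17. stock: 66 - 17 = 49. total_sold = 56
  Event 8 (sale 7): sell min(7,49)=7. stock: 49 - 7 = 42. total_sold = 63
  Event 9 (sale 10): sell min(10,42)=10. stock: 42 - 10 = 32. total_sold = 73
  Event 10 (sale 14): sell min(14,32)=14. stock: 32 - 14 = 18. total_sold = 87
  Event 11 (sale 6): sell min(6,18)=6. stock: 18 - 6 = 12. total_sold = 93
  Event 12 (sale 16): sell min(16,12)=12. stock: 12 - 12 = 0. total_sold = 105
  Event 13 (sale 3): sell min(3,0)=0. stock: 0 - 0 = 0. total_sold = 105
  Event 14 (sale 5): sell min(5,0)=0. stock: 0 - 0 = 0. total_sold = 105
Final: stock = 0, total_sold = 105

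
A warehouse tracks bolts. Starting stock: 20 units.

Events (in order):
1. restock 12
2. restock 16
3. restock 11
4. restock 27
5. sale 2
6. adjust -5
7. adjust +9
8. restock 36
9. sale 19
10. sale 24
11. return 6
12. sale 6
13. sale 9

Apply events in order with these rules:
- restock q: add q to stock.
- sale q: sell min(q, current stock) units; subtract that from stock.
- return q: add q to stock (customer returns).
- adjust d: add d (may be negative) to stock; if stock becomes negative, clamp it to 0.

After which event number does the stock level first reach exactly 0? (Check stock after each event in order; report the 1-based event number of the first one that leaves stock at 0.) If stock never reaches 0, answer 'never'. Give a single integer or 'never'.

Answer: never

Derivation:
Processing events:
Start: stock = 20
  Event 1 (restock 12): 20 + 12 = 32
  Event 2 (restock 16): 32 + 16 = 48
  Event 3 (restock 11): 48 + 11 = 59
  Event 4 (restock 27): 59 + 27 = 86
  Event 5 (sale 2): sell min(2,86)=2. stock: 86 - 2 = 84. total_sold = 2
  Event 6 (adjust -5): 84 + -5 = 79
  Event 7 (adjust +9): 79 + 9 = 88
  Event 8 (restock 36): 88 + 36 = 124
  Event 9 (sale 19): sell min(19,124)=19. stock: 124 - 19 = 105. total_sold = 21
  Event 10 (sale 24): sell min(24,105)=24. stock: 105 - 24 = 81. total_sold = 45
  Event 11 (return 6): 81 + 6 = 87
  Event 12 (sale 6): sell min(6,87)=6. stock: 87 - 6 = 81. total_sold = 51
  Event 13 (sale 9): sell min(9,81)=9. stock: 81 - 9 = 72. total_sold = 60
Final: stock = 72, total_sold = 60

Stock never reaches 0.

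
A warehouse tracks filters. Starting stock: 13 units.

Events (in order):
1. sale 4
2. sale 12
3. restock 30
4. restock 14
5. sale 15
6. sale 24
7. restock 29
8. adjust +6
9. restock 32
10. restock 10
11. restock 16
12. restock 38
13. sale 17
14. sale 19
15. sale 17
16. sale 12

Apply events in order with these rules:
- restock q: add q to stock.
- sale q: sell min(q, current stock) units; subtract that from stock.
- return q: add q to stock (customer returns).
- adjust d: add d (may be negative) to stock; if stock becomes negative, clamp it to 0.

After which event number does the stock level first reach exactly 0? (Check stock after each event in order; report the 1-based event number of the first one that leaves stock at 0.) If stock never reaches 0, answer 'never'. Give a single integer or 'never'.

Processing events:
Start: stock = 13
  Event 1 (sale 4): sell min(4,13)=4. stock: 13 - 4 = 9. total_sold = 4
  Event 2 (sale 12): sell min(12,9)=9. stock: 9 - 9 = 0. total_sold = 13
  Event 3 (restock 30): 0 + 30 = 30
  Event 4 (restock 14): 30 + 14 = 44
  Event 5 (sale 15): sell min(15,44)=15. stock: 44 - 15 = 29. total_sold = 28
  Event 6 (sale 24): sell min(24,29)=24. stock: 29 - 24 = 5. total_sold = 52
  Event 7 (restock 29): 5 + 29 = 34
  Event 8 (adjust +6): 34 + 6 = 40
  Event 9 (restock 32): 40 + 32 = 72
  Event 10 (restock 10): 72 + 10 = 82
  Event 11 (restock 16): 82 + 16 = 98
  Event 12 (restock 38): 98 + 38 = 136
  Event 13 (sale 17): sell min(17,136)=17. stock: 136 - 17 = 119. total_sold = 69
  Event 14 (sale 19): sell min(19,119)=19. stock: 119 - 19 = 100. total_sold = 88
  Event 15 (sale 17): sell min(17,100)=17. stock: 100 - 17 = 83. total_sold = 105
  Event 16 (sale 12): sell min(12,83)=12. stock: 83 - 12 = 71. total_sold = 117
Final: stock = 71, total_sold = 117

First zero at event 2.

Answer: 2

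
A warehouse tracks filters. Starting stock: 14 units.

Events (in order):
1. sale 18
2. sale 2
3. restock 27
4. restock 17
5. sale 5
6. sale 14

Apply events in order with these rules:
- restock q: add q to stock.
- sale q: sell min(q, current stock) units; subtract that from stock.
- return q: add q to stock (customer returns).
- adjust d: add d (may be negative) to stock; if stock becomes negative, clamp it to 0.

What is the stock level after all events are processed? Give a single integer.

Processing events:
Start: stock = 14
  Event 1 (sale 18): sell min(18,14)=14. stock: 14 - 14 = 0. total_sold = 14
  Event 2 (sale 2): sell min(2,0)=0. stock: 0 - 0 = 0. total_sold = 14
  Event 3 (restock 27): 0 + 27 = 27
  Event 4 (restock 17): 27 + 17 = 44
  Event 5 (sale 5): sell min(5,44)=5. stock: 44 - 5 = 39. total_sold = 19
  Event 6 (sale 14): sell min(14,39)=14. stock: 39 - 14 = 25. total_sold = 33
Final: stock = 25, total_sold = 33

Answer: 25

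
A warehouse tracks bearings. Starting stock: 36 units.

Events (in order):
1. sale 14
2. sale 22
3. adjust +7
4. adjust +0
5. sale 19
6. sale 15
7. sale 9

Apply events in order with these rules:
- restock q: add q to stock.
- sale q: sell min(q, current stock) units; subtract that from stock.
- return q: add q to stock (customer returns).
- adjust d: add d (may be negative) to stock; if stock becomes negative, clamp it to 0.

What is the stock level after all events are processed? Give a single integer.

Processing events:
Start: stock = 36
  Event 1 (sale 14): sell min(14,36)=14. stock: 36 - 14 = 22. total_sold = 14
  Event 2 (sale 22): sell min(22,22)=22. stock: 22 - 22 = 0. total_sold = 36
  Event 3 (adjust +7): 0 + 7 = 7
  Event 4 (adjust +0): 7 + 0 = 7
  Event 5 (sale 19): sell min(19,7)=7. stock: 7 - 7 = 0. total_sold = 43
  Event 6 (sale 15): sell min(15,0)=0. stock: 0 - 0 = 0. total_sold = 43
  Event 7 (sale 9): sell min(9,0)=0. stock: 0 - 0 = 0. total_sold = 43
Final: stock = 0, total_sold = 43

Answer: 0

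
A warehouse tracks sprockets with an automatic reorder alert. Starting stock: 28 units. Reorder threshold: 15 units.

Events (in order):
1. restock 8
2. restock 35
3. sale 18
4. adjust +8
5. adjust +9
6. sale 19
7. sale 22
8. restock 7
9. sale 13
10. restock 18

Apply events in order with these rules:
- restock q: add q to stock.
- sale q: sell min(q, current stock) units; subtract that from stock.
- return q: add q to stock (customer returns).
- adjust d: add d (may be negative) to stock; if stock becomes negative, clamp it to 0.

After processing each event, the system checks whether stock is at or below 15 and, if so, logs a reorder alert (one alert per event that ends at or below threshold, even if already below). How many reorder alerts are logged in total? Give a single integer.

Answer: 0

Derivation:
Processing events:
Start: stock = 28
  Event 1 (restock 8): 28 + 8 = 36
  Event 2 (restock 35): 36 + 35 = 71
  Event 3 (sale 18): sell min(18,71)=18. stock: 71 - 18 = 53. total_sold = 18
  Event 4 (adjust +8): 53 + 8 = 61
  Event 5 (adjust +9): 61 + 9 = 70
  Event 6 (sale 19): sell min(19,70)=19. stock: 70 - 19 = 51. total_sold = 37
  Event 7 (sale 22): sell min(22,51)=22. stock: 51 - 22 = 29. total_sold = 59
  Event 8 (restock 7): 29 + 7 = 36
  Event 9 (sale 13): sell min(13,36)=13. stock: 36 - 13 = 23. total_sold = 72
  Event 10 (restock 18): 23 + 18 = 41
Final: stock = 41, total_sold = 72

Checking against threshold 15:
  After event 1: stock=36 > 15
  After event 2: stock=71 > 15
  After event 3: stock=53 > 15
  After event 4: stock=61 > 15
  After event 5: stock=70 > 15
  After event 6: stock=51 > 15
  After event 7: stock=29 > 15
  After event 8: stock=36 > 15
  After event 9: stock=23 > 15
  After event 10: stock=41 > 15
Alert events: []. Count = 0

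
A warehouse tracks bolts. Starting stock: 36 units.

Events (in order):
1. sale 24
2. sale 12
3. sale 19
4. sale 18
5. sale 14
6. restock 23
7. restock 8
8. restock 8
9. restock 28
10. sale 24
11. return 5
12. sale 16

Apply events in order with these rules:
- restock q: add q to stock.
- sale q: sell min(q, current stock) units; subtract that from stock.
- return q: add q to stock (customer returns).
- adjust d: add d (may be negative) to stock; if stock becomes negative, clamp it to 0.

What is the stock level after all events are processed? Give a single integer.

Answer: 32

Derivation:
Processing events:
Start: stock = 36
  Event 1 (sale 24): sell min(24,36)=24. stock: 36 - 24 = 12. total_sold = 24
  Event 2 (sale 12): sell min(12,12)=12. stock: 12 - 12 = 0. total_sold = 36
  Event 3 (sale 19): sell min(19,0)=0. stock: 0 - 0 = 0. total_sold = 36
  Event 4 (sale 18): sell min(18,0)=0. stock: 0 - 0 = 0. total_sold = 36
  Event 5 (sale 14): sell min(14,0)=0. stock: 0 - 0 = 0. total_sold = 36
  Event 6 (restock 23): 0 + 23 = 23
  Event 7 (restock 8): 23 + 8 = 31
  Event 8 (restock 8): 31 + 8 = 39
  Event 9 (restock 28): 39 + 28 = 67
  Event 10 (sale 24): sell min(24,67)=24. stock: 67 - 24 = 43. total_sold = 60
  Event 11 (return 5): 43 + 5 = 48
  Event 12 (sale 16): sell min(16,48)=16. stock: 48 - 16 = 32. total_sold = 76
Final: stock = 32, total_sold = 76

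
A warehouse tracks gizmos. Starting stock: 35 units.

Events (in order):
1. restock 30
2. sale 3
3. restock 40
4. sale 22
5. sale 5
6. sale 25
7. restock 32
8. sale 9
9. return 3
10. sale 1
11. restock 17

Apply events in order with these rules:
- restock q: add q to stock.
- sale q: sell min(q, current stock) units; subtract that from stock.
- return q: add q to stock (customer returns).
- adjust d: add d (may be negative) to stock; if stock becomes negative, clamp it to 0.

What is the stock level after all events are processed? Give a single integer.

Processing events:
Start: stock = 35
  Event 1 (restock 30): 35 + 30 = 65
  Event 2 (sale 3): sell min(3,65)=3. stock: 65 - 3 = 62. total_sold = 3
  Event 3 (restock 40): 62 + 40 = 102
  Event 4 (sale 22): sell min(22,102)=22. stock: 102 - 22 = 80. total_sold = 25
  Event 5 (sale 5): sell min(5,80)=5. stock: 80 - 5 = 75. total_sold = 30
  Event 6 (sale 25): sell min(25,75)=25. stock: 75 - 25 = 50. total_sold = 55
  Event 7 (restock 32): 50 + 32 = 82
  Event 8 (sale 9): sell min(9,82)=9. stock: 82 - 9 = 73. total_sold = 64
  Event 9 (return 3): 73 + 3 = 76
  Event 10 (sale 1): sell min(1,76)=1. stock: 76 - 1 = 75. total_sold = 65
  Event 11 (restock 17): 75 + 17 = 92
Final: stock = 92, total_sold = 65

Answer: 92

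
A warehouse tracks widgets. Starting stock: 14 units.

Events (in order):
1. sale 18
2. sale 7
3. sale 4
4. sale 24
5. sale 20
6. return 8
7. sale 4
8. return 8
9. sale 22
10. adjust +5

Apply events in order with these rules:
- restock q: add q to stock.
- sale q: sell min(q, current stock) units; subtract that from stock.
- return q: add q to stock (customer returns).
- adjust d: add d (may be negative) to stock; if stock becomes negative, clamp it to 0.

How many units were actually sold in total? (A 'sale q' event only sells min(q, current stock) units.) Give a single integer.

Processing events:
Start: stock = 14
  Event 1 (sale 18): sell min(18,14)=14. stock: 14 - 14 = 0. total_sold = 14
  Event 2 (sale 7): sell min(7,0)=0. stock: 0 - 0 = 0. total_sold = 14
  Event 3 (sale 4): sell min(4,0)=0. stock: 0 - 0 = 0. total_sold = 14
  Event 4 (sale 24): sell min(24,0)=0. stock: 0 - 0 = 0. total_sold = 14
  Event 5 (sale 20): sell min(20,0)=0. stock: 0 - 0 = 0. total_sold = 14
  Event 6 (return 8): 0 + 8 = 8
  Event 7 (sale 4): sell min(4,8)=4. stock: 8 - 4 = 4. total_sold = 18
  Event 8 (return 8): 4 + 8 = 12
  Event 9 (sale 22): sell min(22,12)=12. stock: 12 - 12 = 0. total_sold = 30
  Event 10 (adjust +5): 0 + 5 = 5
Final: stock = 5, total_sold = 30

Answer: 30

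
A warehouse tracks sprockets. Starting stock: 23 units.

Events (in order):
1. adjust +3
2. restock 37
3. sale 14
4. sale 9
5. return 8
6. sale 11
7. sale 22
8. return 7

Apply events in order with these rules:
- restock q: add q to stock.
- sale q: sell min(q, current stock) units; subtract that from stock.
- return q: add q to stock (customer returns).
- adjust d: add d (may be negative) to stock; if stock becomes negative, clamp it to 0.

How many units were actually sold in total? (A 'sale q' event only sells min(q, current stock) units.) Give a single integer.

Answer: 56

Derivation:
Processing events:
Start: stock = 23
  Event 1 (adjust +3): 23 + 3 = 26
  Event 2 (restock 37): 26 + 37 = 63
  Event 3 (sale 14): sell min(14,63)=14. stock: 63 - 14 = 49. total_sold = 14
  Event 4 (sale 9): sell min(9,49)=9. stock: 49 - 9 = 40. total_sold = 23
  Event 5 (return 8): 40 + 8 = 48
  Event 6 (sale 11): sell min(11,48)=11. stock: 48 - 11 = 37. total_sold = 34
  Event 7 (sale 22): sell min(22,37)=22. stock: 37 - 22 = 15. total_sold = 56
  Event 8 (return 7): 15 + 7 = 22
Final: stock = 22, total_sold = 56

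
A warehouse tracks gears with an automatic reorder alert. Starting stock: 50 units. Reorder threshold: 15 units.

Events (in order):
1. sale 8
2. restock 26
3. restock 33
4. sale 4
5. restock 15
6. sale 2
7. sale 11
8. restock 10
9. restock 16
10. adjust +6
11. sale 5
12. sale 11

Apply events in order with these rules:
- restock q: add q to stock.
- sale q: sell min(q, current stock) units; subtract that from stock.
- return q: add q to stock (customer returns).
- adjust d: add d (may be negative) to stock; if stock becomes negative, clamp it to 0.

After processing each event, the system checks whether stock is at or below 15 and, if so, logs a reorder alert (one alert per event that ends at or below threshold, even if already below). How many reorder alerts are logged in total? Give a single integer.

Processing events:
Start: stock = 50
  Event 1 (sale 8): sell min(8,50)=8. stock: 50 - 8 = 42. total_sold = 8
  Event 2 (restock 26): 42 + 26 = 68
  Event 3 (restock 33): 68 + 33 = 101
  Event 4 (sale 4): sell min(4,101)=4. stock: 101 - 4 = 97. total_sold = 12
  Event 5 (restock 15): 97 + 15 = 112
  Event 6 (sale 2): sell min(2,112)=2. stock: 112 - 2 = 110. total_sold = 14
  Event 7 (sale 11): sell min(11,110)=11. stock: 110 - 11 = 99. total_sold = 25
  Event 8 (restock 10): 99 + 10 = 109
  Event 9 (restock 16): 109 + 16 = 125
  Event 10 (adjust +6): 125 + 6 = 131
  Event 11 (sale 5): sell min(5,131)=5. stock: 131 - 5 = 126. total_sold = 30
  Event 12 (sale 11): sell min(11,126)=11. stock: 126 - 11 = 115. total_sold = 41
Final: stock = 115, total_sold = 41

Checking against threshold 15:
  After event 1: stock=42 > 15
  After event 2: stock=68 > 15
  After event 3: stock=101 > 15
  After event 4: stock=97 > 15
  After event 5: stock=112 > 15
  After event 6: stock=110 > 15
  After event 7: stock=99 > 15
  After event 8: stock=109 > 15
  After event 9: stock=125 > 15
  After event 10: stock=131 > 15
  After event 11: stock=126 > 15
  After event 12: stock=115 > 15
Alert events: []. Count = 0

Answer: 0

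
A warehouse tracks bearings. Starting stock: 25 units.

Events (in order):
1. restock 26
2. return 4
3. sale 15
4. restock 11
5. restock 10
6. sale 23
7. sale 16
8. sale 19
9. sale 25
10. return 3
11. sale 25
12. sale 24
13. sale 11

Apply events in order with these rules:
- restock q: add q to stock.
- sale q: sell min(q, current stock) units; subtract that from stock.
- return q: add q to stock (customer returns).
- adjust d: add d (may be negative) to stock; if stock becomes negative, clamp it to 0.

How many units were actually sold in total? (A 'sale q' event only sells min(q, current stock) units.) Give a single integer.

Processing events:
Start: stock = 25
  Event 1 (restock 26): 25 + 26 = 51
  Event 2 (return 4): 51 + 4 = 55
  Event 3 (sale 15): sell min(15,55)=15. stock: 55 - 15 = 40. total_sold = 15
  Event 4 (restock 11): 40 + 11 = 51
  Event 5 (restock 10): 51 + 10 = 61
  Event 6 (sale 23): sell min(23,61)=23. stock: 61 - 23 = 38. total_sold = 38
  Event 7 (sale 16): sell min(16,38)=16. stock: 38 - 16 = 22. total_sold = 54
  Event 8 (sale 19): sell min(19,22)=19. stock: 22 - 19 = 3. total_sold = 73
  Event 9 (sale 25): sell min(25,3)=3. stock: 3 - 3 = 0. total_sold = 76
  Event 10 (return 3): 0 + 3 = 3
  Event 11 (sale 25): sell min(25,3)=3. stock: 3 - 3 = 0. total_sold = 79
  Event 12 (sale 24): sell min(24,0)=0. stock: 0 - 0 = 0. total_sold = 79
  Event 13 (sale 11): sell min(11,0)=0. stock: 0 - 0 = 0. total_sold = 79
Final: stock = 0, total_sold = 79

Answer: 79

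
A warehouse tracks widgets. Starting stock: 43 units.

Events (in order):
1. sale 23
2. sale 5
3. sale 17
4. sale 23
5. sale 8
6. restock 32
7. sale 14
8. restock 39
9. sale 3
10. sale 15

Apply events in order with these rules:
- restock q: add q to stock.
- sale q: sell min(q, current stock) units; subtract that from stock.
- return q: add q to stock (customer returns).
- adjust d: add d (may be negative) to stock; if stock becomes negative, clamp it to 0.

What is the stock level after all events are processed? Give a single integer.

Processing events:
Start: stock = 43
  Event 1 (sale 23): sell min(23,43)=23. stock: 43 - 23 = 20. total_sold = 23
  Event 2 (sale 5): sell min(5,20)=5. stock: 20 - 5 = 15. total_sold = 28
  Event 3 (sale 17): sell min(17,15)=15. stock: 15 - 15 = 0. total_sold = 43
  Event 4 (sale 23): sell min(23,0)=0. stock: 0 - 0 = 0. total_sold = 43
  Event 5 (sale 8): sell min(8,0)=0. stock: 0 - 0 = 0. total_sold = 43
  Event 6 (restock 32): 0 + 32 = 32
  Event 7 (sale 14): sell min(14,32)=14. stock: 32 - 14 = 18. total_sold = 57
  Event 8 (restock 39): 18 + 39 = 57
  Event 9 (sale 3): sell min(3,57)=3. stock: 57 - 3 = 54. total_sold = 60
  Event 10 (sale 15): sell min(15,54)=15. stock: 54 - 15 = 39. total_sold = 75
Final: stock = 39, total_sold = 75

Answer: 39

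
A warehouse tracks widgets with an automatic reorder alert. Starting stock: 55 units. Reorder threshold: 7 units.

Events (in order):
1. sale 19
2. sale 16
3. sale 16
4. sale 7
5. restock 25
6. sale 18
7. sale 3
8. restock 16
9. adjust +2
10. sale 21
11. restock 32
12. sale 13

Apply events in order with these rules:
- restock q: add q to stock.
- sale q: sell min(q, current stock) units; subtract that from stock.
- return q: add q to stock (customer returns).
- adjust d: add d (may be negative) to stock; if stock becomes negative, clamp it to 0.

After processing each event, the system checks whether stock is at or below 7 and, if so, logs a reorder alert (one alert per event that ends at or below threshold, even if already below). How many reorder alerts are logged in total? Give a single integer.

Answer: 5

Derivation:
Processing events:
Start: stock = 55
  Event 1 (sale 19): sell min(19,55)=19. stock: 55 - 19 = 36. total_sold = 19
  Event 2 (sale 16): sell min(16,36)=16. stock: 36 - 16 = 20. total_sold = 35
  Event 3 (sale 16): sell min(16,20)=16. stock: 20 - 16 = 4. total_sold = 51
  Event 4 (sale 7): sell min(7,4)=4. stock: 4 - 4 = 0. total_sold = 55
  Event 5 (restock 25): 0 + 25 = 25
  Event 6 (sale 18): sell min(18,25)=18. stock: 25 - 18 = 7. total_sold = 73
  Event 7 (sale 3): sell min(3,7)=3. stock: 7 - 3 = 4. total_sold = 76
  Event 8 (restock 16): 4 + 16 = 20
  Event 9 (adjust +2): 20 + 2 = 22
  Event 10 (sale 21): sell min(21,22)=21. stock: 22 - 21 = 1. total_sold = 97
  Event 11 (restock 32): 1 + 32 = 33
  Event 12 (sale 13): sell min(13,33)=13. stock: 33 - 13 = 20. total_sold = 110
Final: stock = 20, total_sold = 110

Checking against threshold 7:
  After event 1: stock=36 > 7
  After event 2: stock=20 > 7
  After event 3: stock=4 <= 7 -> ALERT
  After event 4: stock=0 <= 7 -> ALERT
  After event 5: stock=25 > 7
  After event 6: stock=7 <= 7 -> ALERT
  After event 7: stock=4 <= 7 -> ALERT
  After event 8: stock=20 > 7
  After event 9: stock=22 > 7
  After event 10: stock=1 <= 7 -> ALERT
  After event 11: stock=33 > 7
  After event 12: stock=20 > 7
Alert events: [3, 4, 6, 7, 10]. Count = 5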